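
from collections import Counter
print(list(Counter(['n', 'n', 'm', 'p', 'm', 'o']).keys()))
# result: ['n', 'm', 'p', 'o']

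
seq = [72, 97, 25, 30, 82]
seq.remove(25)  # [72, 97, 30, 82]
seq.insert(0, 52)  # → [52, 72, 97, 30, 82]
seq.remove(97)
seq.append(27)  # [52, 72, 30, 82, 27]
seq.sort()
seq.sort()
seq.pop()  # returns 82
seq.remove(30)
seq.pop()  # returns 72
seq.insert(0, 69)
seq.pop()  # 52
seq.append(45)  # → [69, 27, 45]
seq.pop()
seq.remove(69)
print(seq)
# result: [27]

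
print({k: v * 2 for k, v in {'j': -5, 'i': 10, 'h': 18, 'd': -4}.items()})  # {'j': -10, 'i': 20, 'h': 36, 'd': -8}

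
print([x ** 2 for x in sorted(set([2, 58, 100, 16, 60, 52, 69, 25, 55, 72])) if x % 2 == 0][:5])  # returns [4, 256, 2704, 3364, 3600]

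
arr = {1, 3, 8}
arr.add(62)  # {1, 3, 8, 62}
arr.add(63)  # {1, 3, 8, 62, 63}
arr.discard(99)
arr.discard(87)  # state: {1, 3, 8, 62, 63}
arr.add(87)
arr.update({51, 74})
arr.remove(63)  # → {1, 3, 8, 51, 62, 74, 87}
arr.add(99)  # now {1, 3, 8, 51, 62, 74, 87, 99}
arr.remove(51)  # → {1, 3, 8, 62, 74, 87, 99}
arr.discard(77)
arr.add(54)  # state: {1, 3, 8, 54, 62, 74, 87, 99}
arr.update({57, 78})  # {1, 3, 8, 54, 57, 62, 74, 78, 87, 99}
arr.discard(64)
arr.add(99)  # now {1, 3, 8, 54, 57, 62, 74, 78, 87, 99}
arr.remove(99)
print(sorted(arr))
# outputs [1, 3, 8, 54, 57, 62, 74, 78, 87]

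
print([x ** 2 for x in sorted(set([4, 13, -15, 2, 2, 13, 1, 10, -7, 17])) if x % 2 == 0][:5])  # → [4, 16, 100]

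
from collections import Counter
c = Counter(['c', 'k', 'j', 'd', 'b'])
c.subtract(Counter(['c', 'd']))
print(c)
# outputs Counter({'k': 1, 'j': 1, 'b': 1, 'c': 0, 'd': 0})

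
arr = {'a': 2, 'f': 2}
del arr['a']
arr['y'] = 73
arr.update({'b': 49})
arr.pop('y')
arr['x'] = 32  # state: {'f': 2, 'b': 49, 'x': 32}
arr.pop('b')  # 49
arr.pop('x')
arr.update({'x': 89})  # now {'f': 2, 'x': 89}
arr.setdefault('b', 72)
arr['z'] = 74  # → {'f': 2, 'x': 89, 'b': 72, 'z': 74}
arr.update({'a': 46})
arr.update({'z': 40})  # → {'f': 2, 'x': 89, 'b': 72, 'z': 40, 'a': 46}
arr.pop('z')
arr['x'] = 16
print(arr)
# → {'f': 2, 'x': 16, 'b': 72, 'a': 46}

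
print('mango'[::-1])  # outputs ognam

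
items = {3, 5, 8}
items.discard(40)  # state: {3, 5, 8}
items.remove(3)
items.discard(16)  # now {5, 8}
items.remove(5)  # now {8}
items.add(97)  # {8, 97}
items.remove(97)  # {8}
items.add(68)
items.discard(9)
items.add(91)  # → {8, 68, 91}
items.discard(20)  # {8, 68, 91}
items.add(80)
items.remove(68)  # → {8, 80, 91}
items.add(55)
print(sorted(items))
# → [8, 55, 80, 91]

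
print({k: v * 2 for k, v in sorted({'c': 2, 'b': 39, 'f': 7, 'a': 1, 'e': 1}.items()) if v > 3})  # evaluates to {'b': 78, 'f': 14}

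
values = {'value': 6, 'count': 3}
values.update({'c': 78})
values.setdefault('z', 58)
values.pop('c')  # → 78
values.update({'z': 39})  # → {'value': 6, 'count': 3, 'z': 39}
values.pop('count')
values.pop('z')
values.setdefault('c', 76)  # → 76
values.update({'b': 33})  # {'value': 6, 'c': 76, 'b': 33}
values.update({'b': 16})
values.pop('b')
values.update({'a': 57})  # {'value': 6, 'c': 76, 'a': 57}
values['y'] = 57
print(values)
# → {'value': 6, 'c': 76, 'a': 57, 'y': 57}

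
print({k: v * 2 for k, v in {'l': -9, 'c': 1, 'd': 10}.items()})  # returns {'l': -18, 'c': 2, 'd': 20}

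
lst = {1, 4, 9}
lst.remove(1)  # {4, 9}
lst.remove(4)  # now {9}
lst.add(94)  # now {9, 94}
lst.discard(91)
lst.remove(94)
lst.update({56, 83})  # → {9, 56, 83}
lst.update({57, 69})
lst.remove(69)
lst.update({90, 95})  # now {9, 56, 57, 83, 90, 95}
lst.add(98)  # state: {9, 56, 57, 83, 90, 95, 98}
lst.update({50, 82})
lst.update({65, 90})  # {9, 50, 56, 57, 65, 82, 83, 90, 95, 98}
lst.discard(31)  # {9, 50, 56, 57, 65, 82, 83, 90, 95, 98}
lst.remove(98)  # {9, 50, 56, 57, 65, 82, 83, 90, 95}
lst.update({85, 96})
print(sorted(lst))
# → [9, 50, 56, 57, 65, 82, 83, 85, 90, 95, 96]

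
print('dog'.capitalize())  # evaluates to Dog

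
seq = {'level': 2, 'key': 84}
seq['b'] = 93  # {'level': 2, 'key': 84, 'b': 93}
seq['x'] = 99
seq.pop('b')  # 93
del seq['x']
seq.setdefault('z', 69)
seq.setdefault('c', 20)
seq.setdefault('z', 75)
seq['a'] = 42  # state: {'level': 2, 'key': 84, 'z': 69, 'c': 20, 'a': 42}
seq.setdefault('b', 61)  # 61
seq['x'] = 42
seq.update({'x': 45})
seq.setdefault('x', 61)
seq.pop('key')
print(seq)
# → {'level': 2, 'z': 69, 'c': 20, 'a': 42, 'b': 61, 'x': 45}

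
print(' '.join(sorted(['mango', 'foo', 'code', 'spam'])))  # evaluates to code foo mango spam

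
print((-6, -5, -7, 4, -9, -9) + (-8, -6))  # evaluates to (-6, -5, -7, 4, -9, -9, -8, -6)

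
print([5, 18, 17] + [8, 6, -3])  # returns [5, 18, 17, 8, 6, -3]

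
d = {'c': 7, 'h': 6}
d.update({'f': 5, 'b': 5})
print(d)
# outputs {'c': 7, 'h': 6, 'f': 5, 'b': 5}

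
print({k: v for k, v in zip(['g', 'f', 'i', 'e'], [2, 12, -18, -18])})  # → {'g': 2, 'f': 12, 'i': -18, 'e': -18}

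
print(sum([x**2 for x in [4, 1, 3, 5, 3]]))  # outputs 60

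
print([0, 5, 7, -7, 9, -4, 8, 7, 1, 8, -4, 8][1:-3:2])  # [5, -7, -4, 7]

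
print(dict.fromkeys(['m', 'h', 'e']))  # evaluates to {'m': None, 'h': None, 'e': None}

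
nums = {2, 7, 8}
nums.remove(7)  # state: {2, 8}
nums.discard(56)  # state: {2, 8}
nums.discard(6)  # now {2, 8}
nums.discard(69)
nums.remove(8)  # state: {2}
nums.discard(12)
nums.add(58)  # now {2, 58}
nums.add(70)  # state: {2, 58, 70}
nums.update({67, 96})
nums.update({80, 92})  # {2, 58, 67, 70, 80, 92, 96}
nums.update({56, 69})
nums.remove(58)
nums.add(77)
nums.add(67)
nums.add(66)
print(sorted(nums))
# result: [2, 56, 66, 67, 69, 70, 77, 80, 92, 96]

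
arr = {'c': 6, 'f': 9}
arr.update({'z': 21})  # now {'c': 6, 'f': 9, 'z': 21}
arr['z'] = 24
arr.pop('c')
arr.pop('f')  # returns 9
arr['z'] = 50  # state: {'z': 50}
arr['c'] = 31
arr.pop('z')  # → 50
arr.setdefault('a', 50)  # 50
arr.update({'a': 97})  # {'c': 31, 'a': 97}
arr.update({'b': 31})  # {'c': 31, 'a': 97, 'b': 31}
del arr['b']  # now {'c': 31, 'a': 97}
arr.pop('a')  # 97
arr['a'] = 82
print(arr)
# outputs {'c': 31, 'a': 82}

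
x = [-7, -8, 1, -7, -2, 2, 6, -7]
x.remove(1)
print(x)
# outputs [-7, -8, -7, -2, 2, 6, -7]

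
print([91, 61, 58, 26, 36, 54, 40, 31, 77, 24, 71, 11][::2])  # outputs [91, 58, 36, 40, 77, 71]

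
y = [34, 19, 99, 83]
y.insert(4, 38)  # [34, 19, 99, 83, 38]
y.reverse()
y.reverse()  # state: [34, 19, 99, 83, 38]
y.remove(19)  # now [34, 99, 83, 38]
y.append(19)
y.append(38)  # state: [34, 99, 83, 38, 19, 38]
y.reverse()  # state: [38, 19, 38, 83, 99, 34]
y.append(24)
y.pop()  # 24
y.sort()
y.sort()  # [19, 34, 38, 38, 83, 99]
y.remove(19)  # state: [34, 38, 38, 83, 99]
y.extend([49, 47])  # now [34, 38, 38, 83, 99, 49, 47]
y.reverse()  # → [47, 49, 99, 83, 38, 38, 34]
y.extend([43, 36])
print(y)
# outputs [47, 49, 99, 83, 38, 38, 34, 43, 36]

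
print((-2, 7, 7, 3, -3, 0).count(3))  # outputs 1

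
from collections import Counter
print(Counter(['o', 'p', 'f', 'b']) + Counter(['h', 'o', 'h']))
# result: Counter({'o': 2, 'h': 2, 'p': 1, 'f': 1, 'b': 1})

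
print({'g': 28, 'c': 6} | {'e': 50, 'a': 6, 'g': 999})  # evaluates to {'g': 999, 'c': 6, 'e': 50, 'a': 6}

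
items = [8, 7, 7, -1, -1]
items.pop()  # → -1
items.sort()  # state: [-1, 7, 7, 8]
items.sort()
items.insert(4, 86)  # [-1, 7, 7, 8, 86]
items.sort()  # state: [-1, 7, 7, 8, 86]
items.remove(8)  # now [-1, 7, 7, 86]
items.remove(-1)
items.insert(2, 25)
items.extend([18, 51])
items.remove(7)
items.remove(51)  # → [7, 25, 86, 18]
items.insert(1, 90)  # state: [7, 90, 25, 86, 18]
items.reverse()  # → [18, 86, 25, 90, 7]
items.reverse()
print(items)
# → [7, 90, 25, 86, 18]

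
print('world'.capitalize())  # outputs World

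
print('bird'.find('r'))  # 2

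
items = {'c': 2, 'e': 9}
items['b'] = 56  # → {'c': 2, 'e': 9, 'b': 56}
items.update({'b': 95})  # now {'c': 2, 'e': 9, 'b': 95}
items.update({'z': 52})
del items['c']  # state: {'e': 9, 'b': 95, 'z': 52}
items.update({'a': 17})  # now {'e': 9, 'b': 95, 'z': 52, 'a': 17}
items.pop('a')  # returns 17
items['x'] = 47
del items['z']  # {'e': 9, 'b': 95, 'x': 47}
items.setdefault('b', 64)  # 95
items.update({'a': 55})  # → {'e': 9, 'b': 95, 'x': 47, 'a': 55}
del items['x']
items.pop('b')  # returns 95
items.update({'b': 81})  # {'e': 9, 'a': 55, 'b': 81}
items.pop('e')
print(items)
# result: {'a': 55, 'b': 81}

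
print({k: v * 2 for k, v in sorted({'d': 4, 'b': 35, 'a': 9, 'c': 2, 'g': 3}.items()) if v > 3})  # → {'a': 18, 'b': 70, 'd': 8}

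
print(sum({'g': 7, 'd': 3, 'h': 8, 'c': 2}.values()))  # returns 20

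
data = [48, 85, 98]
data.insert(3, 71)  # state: [48, 85, 98, 71]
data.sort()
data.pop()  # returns 98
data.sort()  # [48, 71, 85]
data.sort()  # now [48, 71, 85]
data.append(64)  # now [48, 71, 85, 64]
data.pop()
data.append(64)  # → [48, 71, 85, 64]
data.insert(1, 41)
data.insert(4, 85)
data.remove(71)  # [48, 41, 85, 85, 64]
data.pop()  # 64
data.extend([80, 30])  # [48, 41, 85, 85, 80, 30]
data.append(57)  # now [48, 41, 85, 85, 80, 30, 57]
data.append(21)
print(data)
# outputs [48, 41, 85, 85, 80, 30, 57, 21]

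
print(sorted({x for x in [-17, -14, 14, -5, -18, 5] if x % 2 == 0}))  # [-18, -14, 14]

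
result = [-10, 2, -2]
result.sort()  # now [-10, -2, 2]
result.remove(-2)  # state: [-10, 2]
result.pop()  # 2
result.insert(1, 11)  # [-10, 11]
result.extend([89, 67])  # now [-10, 11, 89, 67]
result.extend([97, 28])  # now [-10, 11, 89, 67, 97, 28]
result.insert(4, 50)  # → [-10, 11, 89, 67, 50, 97, 28]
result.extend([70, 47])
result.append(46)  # [-10, 11, 89, 67, 50, 97, 28, 70, 47, 46]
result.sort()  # [-10, 11, 28, 46, 47, 50, 67, 70, 89, 97]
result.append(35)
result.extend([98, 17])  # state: [-10, 11, 28, 46, 47, 50, 67, 70, 89, 97, 35, 98, 17]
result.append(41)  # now [-10, 11, 28, 46, 47, 50, 67, 70, 89, 97, 35, 98, 17, 41]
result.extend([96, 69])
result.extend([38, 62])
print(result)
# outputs [-10, 11, 28, 46, 47, 50, 67, 70, 89, 97, 35, 98, 17, 41, 96, 69, 38, 62]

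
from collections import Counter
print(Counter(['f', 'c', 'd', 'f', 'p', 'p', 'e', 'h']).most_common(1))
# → [('f', 2)]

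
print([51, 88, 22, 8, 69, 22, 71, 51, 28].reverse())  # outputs None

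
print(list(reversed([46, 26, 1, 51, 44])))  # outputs [44, 51, 1, 26, 46]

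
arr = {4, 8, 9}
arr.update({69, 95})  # {4, 8, 9, 69, 95}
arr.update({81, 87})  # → {4, 8, 9, 69, 81, 87, 95}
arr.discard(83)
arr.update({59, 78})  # {4, 8, 9, 59, 69, 78, 81, 87, 95}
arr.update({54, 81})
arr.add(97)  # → {4, 8, 9, 54, 59, 69, 78, 81, 87, 95, 97}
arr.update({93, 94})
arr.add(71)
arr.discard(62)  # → {4, 8, 9, 54, 59, 69, 71, 78, 81, 87, 93, 94, 95, 97}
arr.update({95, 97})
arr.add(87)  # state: {4, 8, 9, 54, 59, 69, 71, 78, 81, 87, 93, 94, 95, 97}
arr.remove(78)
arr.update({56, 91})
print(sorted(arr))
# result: [4, 8, 9, 54, 56, 59, 69, 71, 81, 87, 91, 93, 94, 95, 97]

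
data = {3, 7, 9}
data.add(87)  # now {3, 7, 9, 87}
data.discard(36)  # {3, 7, 9, 87}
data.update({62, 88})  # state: {3, 7, 9, 62, 87, 88}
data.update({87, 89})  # {3, 7, 9, 62, 87, 88, 89}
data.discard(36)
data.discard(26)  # {3, 7, 9, 62, 87, 88, 89}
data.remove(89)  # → {3, 7, 9, 62, 87, 88}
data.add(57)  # {3, 7, 9, 57, 62, 87, 88}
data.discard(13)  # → {3, 7, 9, 57, 62, 87, 88}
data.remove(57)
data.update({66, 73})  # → {3, 7, 9, 62, 66, 73, 87, 88}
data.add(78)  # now {3, 7, 9, 62, 66, 73, 78, 87, 88}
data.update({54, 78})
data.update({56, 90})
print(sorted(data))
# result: [3, 7, 9, 54, 56, 62, 66, 73, 78, 87, 88, 90]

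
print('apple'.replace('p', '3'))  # a33le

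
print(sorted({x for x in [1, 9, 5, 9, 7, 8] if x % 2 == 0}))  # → [8]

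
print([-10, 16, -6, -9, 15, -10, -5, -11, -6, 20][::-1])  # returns [20, -6, -11, -5, -10, 15, -9, -6, 16, -10]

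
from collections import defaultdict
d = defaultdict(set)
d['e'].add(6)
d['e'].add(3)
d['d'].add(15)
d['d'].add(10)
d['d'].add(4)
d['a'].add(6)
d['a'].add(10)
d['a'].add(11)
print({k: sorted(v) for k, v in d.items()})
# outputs {'e': [3, 6], 'd': [4, 10, 15], 'a': [6, 10, 11]}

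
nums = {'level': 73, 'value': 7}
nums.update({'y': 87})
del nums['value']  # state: {'level': 73, 'y': 87}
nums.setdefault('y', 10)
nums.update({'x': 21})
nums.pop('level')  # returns 73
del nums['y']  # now {'x': 21}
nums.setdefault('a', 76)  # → 76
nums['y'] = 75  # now {'x': 21, 'a': 76, 'y': 75}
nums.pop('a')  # 76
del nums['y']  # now {'x': 21}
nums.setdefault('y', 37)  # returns 37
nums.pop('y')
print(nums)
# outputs {'x': 21}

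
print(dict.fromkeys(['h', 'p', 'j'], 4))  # {'h': 4, 'p': 4, 'j': 4}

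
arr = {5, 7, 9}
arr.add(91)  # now {5, 7, 9, 91}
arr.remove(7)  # {5, 9, 91}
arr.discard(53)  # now {5, 9, 91}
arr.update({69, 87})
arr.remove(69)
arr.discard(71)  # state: {5, 9, 87, 91}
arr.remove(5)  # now {9, 87, 91}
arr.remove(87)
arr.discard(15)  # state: {9, 91}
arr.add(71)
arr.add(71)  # {9, 71, 91}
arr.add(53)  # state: {9, 53, 71, 91}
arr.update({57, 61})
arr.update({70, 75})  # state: {9, 53, 57, 61, 70, 71, 75, 91}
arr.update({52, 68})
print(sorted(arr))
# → [9, 52, 53, 57, 61, 68, 70, 71, 75, 91]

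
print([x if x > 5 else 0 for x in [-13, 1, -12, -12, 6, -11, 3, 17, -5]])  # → [0, 0, 0, 0, 6, 0, 0, 17, 0]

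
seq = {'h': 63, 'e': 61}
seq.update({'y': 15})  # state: {'h': 63, 'e': 61, 'y': 15}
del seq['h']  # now {'e': 61, 'y': 15}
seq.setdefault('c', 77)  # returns 77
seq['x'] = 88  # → {'e': 61, 'y': 15, 'c': 77, 'x': 88}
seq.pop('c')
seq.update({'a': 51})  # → {'e': 61, 'y': 15, 'x': 88, 'a': 51}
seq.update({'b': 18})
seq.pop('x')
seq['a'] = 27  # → {'e': 61, 'y': 15, 'a': 27, 'b': 18}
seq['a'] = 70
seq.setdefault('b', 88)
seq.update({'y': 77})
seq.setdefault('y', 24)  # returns 77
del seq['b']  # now {'e': 61, 'y': 77, 'a': 70}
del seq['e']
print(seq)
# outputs {'y': 77, 'a': 70}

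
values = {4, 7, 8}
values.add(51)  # {4, 7, 8, 51}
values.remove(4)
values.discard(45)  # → {7, 8, 51}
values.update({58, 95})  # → {7, 8, 51, 58, 95}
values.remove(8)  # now {7, 51, 58, 95}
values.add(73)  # {7, 51, 58, 73, 95}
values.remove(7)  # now {51, 58, 73, 95}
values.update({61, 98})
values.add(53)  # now {51, 53, 58, 61, 73, 95, 98}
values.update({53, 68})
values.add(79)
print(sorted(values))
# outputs [51, 53, 58, 61, 68, 73, 79, 95, 98]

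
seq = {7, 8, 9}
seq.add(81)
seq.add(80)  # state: {7, 8, 9, 80, 81}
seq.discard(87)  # {7, 8, 9, 80, 81}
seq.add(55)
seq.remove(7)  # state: {8, 9, 55, 80, 81}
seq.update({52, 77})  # {8, 9, 52, 55, 77, 80, 81}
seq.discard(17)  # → {8, 9, 52, 55, 77, 80, 81}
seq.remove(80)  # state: {8, 9, 52, 55, 77, 81}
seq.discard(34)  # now {8, 9, 52, 55, 77, 81}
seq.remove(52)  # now {8, 9, 55, 77, 81}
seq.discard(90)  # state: {8, 9, 55, 77, 81}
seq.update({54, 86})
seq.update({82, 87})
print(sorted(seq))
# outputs [8, 9, 54, 55, 77, 81, 82, 86, 87]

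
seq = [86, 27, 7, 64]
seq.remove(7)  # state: [86, 27, 64]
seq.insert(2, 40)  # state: [86, 27, 40, 64]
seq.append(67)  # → [86, 27, 40, 64, 67]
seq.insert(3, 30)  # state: [86, 27, 40, 30, 64, 67]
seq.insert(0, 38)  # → [38, 86, 27, 40, 30, 64, 67]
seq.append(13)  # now [38, 86, 27, 40, 30, 64, 67, 13]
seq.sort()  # [13, 27, 30, 38, 40, 64, 67, 86]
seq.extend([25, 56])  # [13, 27, 30, 38, 40, 64, 67, 86, 25, 56]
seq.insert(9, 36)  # [13, 27, 30, 38, 40, 64, 67, 86, 25, 36, 56]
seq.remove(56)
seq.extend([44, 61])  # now [13, 27, 30, 38, 40, 64, 67, 86, 25, 36, 44, 61]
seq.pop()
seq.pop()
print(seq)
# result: [13, 27, 30, 38, 40, 64, 67, 86, 25, 36]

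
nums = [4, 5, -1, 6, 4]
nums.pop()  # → 4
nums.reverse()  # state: [6, -1, 5, 4]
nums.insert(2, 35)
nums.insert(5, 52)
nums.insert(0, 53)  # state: [53, 6, -1, 35, 5, 4, 52]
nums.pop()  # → 52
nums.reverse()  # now [4, 5, 35, -1, 6, 53]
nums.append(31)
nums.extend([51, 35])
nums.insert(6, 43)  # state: [4, 5, 35, -1, 6, 53, 43, 31, 51, 35]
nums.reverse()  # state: [35, 51, 31, 43, 53, 6, -1, 35, 5, 4]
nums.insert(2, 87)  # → [35, 51, 87, 31, 43, 53, 6, -1, 35, 5, 4]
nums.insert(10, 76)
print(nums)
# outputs [35, 51, 87, 31, 43, 53, 6, -1, 35, 5, 76, 4]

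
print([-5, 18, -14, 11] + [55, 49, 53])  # [-5, 18, -14, 11, 55, 49, 53]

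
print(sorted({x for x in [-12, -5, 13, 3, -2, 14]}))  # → [-12, -5, -2, 3, 13, 14]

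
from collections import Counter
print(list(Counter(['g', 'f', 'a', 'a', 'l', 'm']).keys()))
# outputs ['g', 'f', 'a', 'l', 'm']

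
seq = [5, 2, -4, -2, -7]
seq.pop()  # -7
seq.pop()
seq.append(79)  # [5, 2, -4, 79]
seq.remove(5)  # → [2, -4, 79]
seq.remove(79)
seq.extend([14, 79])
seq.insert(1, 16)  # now [2, 16, -4, 14, 79]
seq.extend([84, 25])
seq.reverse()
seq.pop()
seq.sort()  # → [-4, 14, 16, 25, 79, 84]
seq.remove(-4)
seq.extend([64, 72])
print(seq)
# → [14, 16, 25, 79, 84, 64, 72]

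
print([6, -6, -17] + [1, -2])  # [6, -6, -17, 1, -2]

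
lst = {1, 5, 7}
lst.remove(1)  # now {5, 7}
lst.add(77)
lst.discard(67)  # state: {5, 7, 77}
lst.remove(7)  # {5, 77}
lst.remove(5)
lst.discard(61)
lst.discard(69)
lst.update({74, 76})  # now {74, 76, 77}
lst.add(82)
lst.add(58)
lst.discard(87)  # {58, 74, 76, 77, 82}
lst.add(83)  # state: {58, 74, 76, 77, 82, 83}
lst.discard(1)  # {58, 74, 76, 77, 82, 83}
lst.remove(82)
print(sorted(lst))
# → [58, 74, 76, 77, 83]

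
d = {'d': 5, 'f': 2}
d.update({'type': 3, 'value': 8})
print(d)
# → {'d': 5, 'f': 2, 'type': 3, 'value': 8}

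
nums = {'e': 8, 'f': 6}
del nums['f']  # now {'e': 8}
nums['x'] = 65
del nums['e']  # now {'x': 65}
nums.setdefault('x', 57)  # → 65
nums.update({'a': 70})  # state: {'x': 65, 'a': 70}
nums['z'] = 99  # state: {'x': 65, 'a': 70, 'z': 99}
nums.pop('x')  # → 65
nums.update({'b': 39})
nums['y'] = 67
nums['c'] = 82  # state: {'a': 70, 'z': 99, 'b': 39, 'y': 67, 'c': 82}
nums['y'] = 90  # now {'a': 70, 'z': 99, 'b': 39, 'y': 90, 'c': 82}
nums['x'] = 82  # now {'a': 70, 'z': 99, 'b': 39, 'y': 90, 'c': 82, 'x': 82}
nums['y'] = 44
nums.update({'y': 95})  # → {'a': 70, 'z': 99, 'b': 39, 'y': 95, 'c': 82, 'x': 82}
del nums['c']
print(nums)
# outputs {'a': 70, 'z': 99, 'b': 39, 'y': 95, 'x': 82}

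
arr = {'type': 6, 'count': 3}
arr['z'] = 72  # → {'type': 6, 'count': 3, 'z': 72}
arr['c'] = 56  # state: {'type': 6, 'count': 3, 'z': 72, 'c': 56}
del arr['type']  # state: {'count': 3, 'z': 72, 'c': 56}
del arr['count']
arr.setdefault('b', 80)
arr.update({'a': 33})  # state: {'z': 72, 'c': 56, 'b': 80, 'a': 33}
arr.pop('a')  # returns 33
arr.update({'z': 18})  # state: {'z': 18, 'c': 56, 'b': 80}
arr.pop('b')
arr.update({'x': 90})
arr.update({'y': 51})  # {'z': 18, 'c': 56, 'x': 90, 'y': 51}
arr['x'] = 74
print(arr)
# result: {'z': 18, 'c': 56, 'x': 74, 'y': 51}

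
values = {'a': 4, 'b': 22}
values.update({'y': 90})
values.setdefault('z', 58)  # 58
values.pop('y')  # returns 90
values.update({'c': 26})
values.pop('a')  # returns 4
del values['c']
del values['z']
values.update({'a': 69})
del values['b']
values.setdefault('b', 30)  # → 30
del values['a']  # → {'b': 30}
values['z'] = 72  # {'b': 30, 'z': 72}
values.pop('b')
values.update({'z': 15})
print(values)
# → {'z': 15}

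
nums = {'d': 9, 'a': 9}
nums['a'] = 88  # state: {'d': 9, 'a': 88}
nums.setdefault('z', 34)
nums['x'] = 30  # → {'d': 9, 'a': 88, 'z': 34, 'x': 30}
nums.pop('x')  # 30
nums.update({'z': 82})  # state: {'d': 9, 'a': 88, 'z': 82}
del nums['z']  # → {'d': 9, 'a': 88}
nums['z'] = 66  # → {'d': 9, 'a': 88, 'z': 66}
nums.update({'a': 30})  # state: {'d': 9, 'a': 30, 'z': 66}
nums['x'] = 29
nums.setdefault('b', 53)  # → 53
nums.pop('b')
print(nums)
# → {'d': 9, 'a': 30, 'z': 66, 'x': 29}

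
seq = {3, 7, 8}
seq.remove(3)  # {7, 8}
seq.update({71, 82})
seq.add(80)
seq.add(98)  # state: {7, 8, 71, 80, 82, 98}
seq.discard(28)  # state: {7, 8, 71, 80, 82, 98}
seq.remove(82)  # {7, 8, 71, 80, 98}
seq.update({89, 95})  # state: {7, 8, 71, 80, 89, 95, 98}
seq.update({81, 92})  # {7, 8, 71, 80, 81, 89, 92, 95, 98}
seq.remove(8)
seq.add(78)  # {7, 71, 78, 80, 81, 89, 92, 95, 98}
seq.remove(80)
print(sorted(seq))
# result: [7, 71, 78, 81, 89, 92, 95, 98]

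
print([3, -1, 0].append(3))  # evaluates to None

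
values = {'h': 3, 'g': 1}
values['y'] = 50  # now {'h': 3, 'g': 1, 'y': 50}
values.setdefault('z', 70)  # 70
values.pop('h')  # 3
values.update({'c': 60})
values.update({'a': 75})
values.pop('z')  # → 70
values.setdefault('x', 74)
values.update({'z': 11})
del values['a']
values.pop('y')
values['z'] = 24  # {'g': 1, 'c': 60, 'x': 74, 'z': 24}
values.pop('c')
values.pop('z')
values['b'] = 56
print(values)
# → {'g': 1, 'x': 74, 'b': 56}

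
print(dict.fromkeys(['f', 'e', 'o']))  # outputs {'f': None, 'e': None, 'o': None}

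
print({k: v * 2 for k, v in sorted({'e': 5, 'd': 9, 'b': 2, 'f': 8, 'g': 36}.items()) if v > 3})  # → {'d': 18, 'e': 10, 'f': 16, 'g': 72}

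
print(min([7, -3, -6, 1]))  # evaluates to -6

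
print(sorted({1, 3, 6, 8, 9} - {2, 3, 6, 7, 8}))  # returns [1, 9]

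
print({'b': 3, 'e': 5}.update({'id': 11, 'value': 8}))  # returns None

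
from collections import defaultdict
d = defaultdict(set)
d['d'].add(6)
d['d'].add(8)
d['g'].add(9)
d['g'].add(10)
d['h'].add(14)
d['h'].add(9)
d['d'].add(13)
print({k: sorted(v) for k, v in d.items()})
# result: {'d': [6, 8, 13], 'g': [9, 10], 'h': [9, 14]}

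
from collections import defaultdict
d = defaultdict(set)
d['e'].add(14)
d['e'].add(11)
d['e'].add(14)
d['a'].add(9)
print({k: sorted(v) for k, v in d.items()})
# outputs {'e': [11, 14], 'a': [9]}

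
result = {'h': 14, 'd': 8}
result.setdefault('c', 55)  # 55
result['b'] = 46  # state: {'h': 14, 'd': 8, 'c': 55, 'b': 46}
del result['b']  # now {'h': 14, 'd': 8, 'c': 55}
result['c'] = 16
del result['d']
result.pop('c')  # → 16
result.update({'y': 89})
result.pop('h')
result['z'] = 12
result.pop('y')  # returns 89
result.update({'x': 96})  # {'z': 12, 'x': 96}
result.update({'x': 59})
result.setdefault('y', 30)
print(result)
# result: {'z': 12, 'x': 59, 'y': 30}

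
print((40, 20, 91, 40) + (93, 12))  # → (40, 20, 91, 40, 93, 12)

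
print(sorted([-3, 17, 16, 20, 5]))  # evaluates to [-3, 5, 16, 17, 20]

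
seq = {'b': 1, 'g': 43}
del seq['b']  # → {'g': 43}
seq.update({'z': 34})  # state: {'g': 43, 'z': 34}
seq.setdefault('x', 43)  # 43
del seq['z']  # {'g': 43, 'x': 43}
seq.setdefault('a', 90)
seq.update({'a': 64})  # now {'g': 43, 'x': 43, 'a': 64}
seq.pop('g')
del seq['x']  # {'a': 64}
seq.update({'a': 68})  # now {'a': 68}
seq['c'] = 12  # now {'a': 68, 'c': 12}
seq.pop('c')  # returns 12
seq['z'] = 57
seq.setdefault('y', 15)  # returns 15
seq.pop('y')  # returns 15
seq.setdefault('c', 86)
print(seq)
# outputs {'a': 68, 'z': 57, 'c': 86}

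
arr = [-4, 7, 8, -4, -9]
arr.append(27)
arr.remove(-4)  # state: [7, 8, -4, -9, 27]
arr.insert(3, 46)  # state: [7, 8, -4, 46, -9, 27]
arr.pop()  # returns 27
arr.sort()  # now [-9, -4, 7, 8, 46]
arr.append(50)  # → [-9, -4, 7, 8, 46, 50]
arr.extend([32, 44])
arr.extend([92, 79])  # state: [-9, -4, 7, 8, 46, 50, 32, 44, 92, 79]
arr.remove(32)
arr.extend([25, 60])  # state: [-9, -4, 7, 8, 46, 50, 44, 92, 79, 25, 60]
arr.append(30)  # [-9, -4, 7, 8, 46, 50, 44, 92, 79, 25, 60, 30]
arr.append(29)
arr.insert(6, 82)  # [-9, -4, 7, 8, 46, 50, 82, 44, 92, 79, 25, 60, 30, 29]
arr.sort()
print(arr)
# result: [-9, -4, 7, 8, 25, 29, 30, 44, 46, 50, 60, 79, 82, 92]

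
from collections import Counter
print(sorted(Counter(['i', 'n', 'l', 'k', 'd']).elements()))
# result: ['d', 'i', 'k', 'l', 'n']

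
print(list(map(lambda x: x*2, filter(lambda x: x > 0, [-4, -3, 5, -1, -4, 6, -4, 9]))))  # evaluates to [10, 12, 18]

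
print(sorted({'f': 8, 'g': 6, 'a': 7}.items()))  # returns [('a', 7), ('f', 8), ('g', 6)]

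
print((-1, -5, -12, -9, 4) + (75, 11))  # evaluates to (-1, -5, -12, -9, 4, 75, 11)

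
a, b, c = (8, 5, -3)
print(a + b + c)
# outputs 10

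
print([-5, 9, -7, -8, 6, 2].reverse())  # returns None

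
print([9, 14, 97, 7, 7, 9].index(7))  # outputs 3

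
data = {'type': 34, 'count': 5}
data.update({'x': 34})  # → {'type': 34, 'count': 5, 'x': 34}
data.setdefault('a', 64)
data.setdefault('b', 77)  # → 77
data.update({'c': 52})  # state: {'type': 34, 'count': 5, 'x': 34, 'a': 64, 'b': 77, 'c': 52}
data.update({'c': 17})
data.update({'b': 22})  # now {'type': 34, 'count': 5, 'x': 34, 'a': 64, 'b': 22, 'c': 17}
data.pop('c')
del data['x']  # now {'type': 34, 'count': 5, 'a': 64, 'b': 22}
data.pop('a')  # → 64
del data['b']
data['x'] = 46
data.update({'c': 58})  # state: {'type': 34, 'count': 5, 'x': 46, 'c': 58}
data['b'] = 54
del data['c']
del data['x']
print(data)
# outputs {'type': 34, 'count': 5, 'b': 54}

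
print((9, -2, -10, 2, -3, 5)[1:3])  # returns (-2, -10)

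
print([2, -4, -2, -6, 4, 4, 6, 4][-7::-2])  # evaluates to [-4]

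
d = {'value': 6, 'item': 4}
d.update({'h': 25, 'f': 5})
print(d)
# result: {'value': 6, 'item': 4, 'h': 25, 'f': 5}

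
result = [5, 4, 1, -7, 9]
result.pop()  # 9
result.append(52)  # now [5, 4, 1, -7, 52]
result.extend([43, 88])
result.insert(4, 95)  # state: [5, 4, 1, -7, 95, 52, 43, 88]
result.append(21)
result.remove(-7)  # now [5, 4, 1, 95, 52, 43, 88, 21]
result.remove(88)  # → [5, 4, 1, 95, 52, 43, 21]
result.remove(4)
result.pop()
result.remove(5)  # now [1, 95, 52, 43]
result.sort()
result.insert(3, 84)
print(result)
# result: [1, 43, 52, 84, 95]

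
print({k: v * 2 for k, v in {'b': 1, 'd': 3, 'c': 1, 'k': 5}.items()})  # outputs {'b': 2, 'd': 6, 'c': 2, 'k': 10}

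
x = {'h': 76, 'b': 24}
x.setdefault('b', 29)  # 24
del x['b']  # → {'h': 76}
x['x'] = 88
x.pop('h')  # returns 76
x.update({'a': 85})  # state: {'x': 88, 'a': 85}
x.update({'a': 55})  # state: {'x': 88, 'a': 55}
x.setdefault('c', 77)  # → 77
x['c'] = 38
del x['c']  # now {'x': 88, 'a': 55}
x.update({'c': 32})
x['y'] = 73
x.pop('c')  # 32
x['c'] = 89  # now {'x': 88, 'a': 55, 'y': 73, 'c': 89}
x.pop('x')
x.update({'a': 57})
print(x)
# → {'a': 57, 'y': 73, 'c': 89}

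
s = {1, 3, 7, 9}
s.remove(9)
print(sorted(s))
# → [1, 3, 7]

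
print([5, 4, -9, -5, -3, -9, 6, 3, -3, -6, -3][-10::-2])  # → [4]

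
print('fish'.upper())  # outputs FISH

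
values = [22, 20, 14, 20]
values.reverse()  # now [20, 14, 20, 22]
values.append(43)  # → [20, 14, 20, 22, 43]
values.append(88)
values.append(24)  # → [20, 14, 20, 22, 43, 88, 24]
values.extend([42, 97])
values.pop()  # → 97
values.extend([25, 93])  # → [20, 14, 20, 22, 43, 88, 24, 42, 25, 93]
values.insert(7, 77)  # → [20, 14, 20, 22, 43, 88, 24, 77, 42, 25, 93]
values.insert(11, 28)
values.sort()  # [14, 20, 20, 22, 24, 25, 28, 42, 43, 77, 88, 93]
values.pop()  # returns 93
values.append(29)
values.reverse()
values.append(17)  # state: [29, 88, 77, 43, 42, 28, 25, 24, 22, 20, 20, 14, 17]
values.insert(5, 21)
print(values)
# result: [29, 88, 77, 43, 42, 21, 28, 25, 24, 22, 20, 20, 14, 17]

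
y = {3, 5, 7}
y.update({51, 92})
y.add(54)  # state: {3, 5, 7, 51, 54, 92}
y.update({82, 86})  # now {3, 5, 7, 51, 54, 82, 86, 92}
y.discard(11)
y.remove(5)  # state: {3, 7, 51, 54, 82, 86, 92}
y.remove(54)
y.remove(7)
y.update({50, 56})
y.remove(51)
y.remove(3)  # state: {50, 56, 82, 86, 92}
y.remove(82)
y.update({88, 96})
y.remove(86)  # {50, 56, 88, 92, 96}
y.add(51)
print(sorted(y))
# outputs [50, 51, 56, 88, 92, 96]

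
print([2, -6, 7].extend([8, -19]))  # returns None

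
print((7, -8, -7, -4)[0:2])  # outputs (7, -8)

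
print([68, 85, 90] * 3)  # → [68, 85, 90, 68, 85, 90, 68, 85, 90]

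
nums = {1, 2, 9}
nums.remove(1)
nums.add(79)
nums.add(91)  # {2, 9, 79, 91}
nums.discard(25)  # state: {2, 9, 79, 91}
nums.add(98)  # {2, 9, 79, 91, 98}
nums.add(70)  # {2, 9, 70, 79, 91, 98}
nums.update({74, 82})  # {2, 9, 70, 74, 79, 82, 91, 98}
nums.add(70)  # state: {2, 9, 70, 74, 79, 82, 91, 98}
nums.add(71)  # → {2, 9, 70, 71, 74, 79, 82, 91, 98}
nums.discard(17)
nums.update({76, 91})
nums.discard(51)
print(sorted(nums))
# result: [2, 9, 70, 71, 74, 76, 79, 82, 91, 98]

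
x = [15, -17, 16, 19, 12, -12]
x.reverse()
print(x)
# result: [-12, 12, 19, 16, -17, 15]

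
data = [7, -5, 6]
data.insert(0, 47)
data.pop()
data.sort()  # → [-5, 7, 47]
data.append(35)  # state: [-5, 7, 47, 35]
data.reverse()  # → [35, 47, 7, -5]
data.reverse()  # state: [-5, 7, 47, 35]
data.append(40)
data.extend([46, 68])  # [-5, 7, 47, 35, 40, 46, 68]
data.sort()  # [-5, 7, 35, 40, 46, 47, 68]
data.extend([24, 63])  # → [-5, 7, 35, 40, 46, 47, 68, 24, 63]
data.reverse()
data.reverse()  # [-5, 7, 35, 40, 46, 47, 68, 24, 63]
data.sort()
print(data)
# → [-5, 7, 24, 35, 40, 46, 47, 63, 68]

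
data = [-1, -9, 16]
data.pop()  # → 16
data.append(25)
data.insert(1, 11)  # [-1, 11, -9, 25]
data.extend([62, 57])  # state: [-1, 11, -9, 25, 62, 57]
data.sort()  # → [-9, -1, 11, 25, 57, 62]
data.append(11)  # [-9, -1, 11, 25, 57, 62, 11]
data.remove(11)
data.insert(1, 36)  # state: [-9, 36, -1, 25, 57, 62, 11]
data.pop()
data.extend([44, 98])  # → [-9, 36, -1, 25, 57, 62, 44, 98]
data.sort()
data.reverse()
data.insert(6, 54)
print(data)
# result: [98, 62, 57, 44, 36, 25, 54, -1, -9]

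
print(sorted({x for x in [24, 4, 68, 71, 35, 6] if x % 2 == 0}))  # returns [4, 6, 24, 68]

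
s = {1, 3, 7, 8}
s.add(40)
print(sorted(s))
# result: [1, 3, 7, 8, 40]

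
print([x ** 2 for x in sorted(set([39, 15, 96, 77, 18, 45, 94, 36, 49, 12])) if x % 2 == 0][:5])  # [144, 324, 1296, 8836, 9216]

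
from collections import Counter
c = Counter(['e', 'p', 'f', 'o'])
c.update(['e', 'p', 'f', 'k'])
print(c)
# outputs Counter({'e': 2, 'p': 2, 'f': 2, 'o': 1, 'k': 1})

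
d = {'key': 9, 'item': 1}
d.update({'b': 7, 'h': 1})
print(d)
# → {'key': 9, 'item': 1, 'b': 7, 'h': 1}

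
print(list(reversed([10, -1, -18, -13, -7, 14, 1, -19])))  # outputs [-19, 1, 14, -7, -13, -18, -1, 10]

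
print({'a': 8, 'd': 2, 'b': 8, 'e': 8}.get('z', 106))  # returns 106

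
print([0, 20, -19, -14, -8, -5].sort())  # None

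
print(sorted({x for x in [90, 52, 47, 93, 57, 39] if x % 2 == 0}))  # [52, 90]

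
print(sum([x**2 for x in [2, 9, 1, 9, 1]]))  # 168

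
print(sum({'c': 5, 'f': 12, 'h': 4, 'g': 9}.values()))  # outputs 30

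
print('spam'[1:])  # pam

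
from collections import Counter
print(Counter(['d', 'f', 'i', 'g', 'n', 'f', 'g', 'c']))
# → Counter({'f': 2, 'g': 2, 'd': 1, 'i': 1, 'n': 1, 'c': 1})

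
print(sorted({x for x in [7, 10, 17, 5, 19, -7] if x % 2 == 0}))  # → [10]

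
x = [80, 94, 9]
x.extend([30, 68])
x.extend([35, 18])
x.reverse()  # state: [18, 35, 68, 30, 9, 94, 80]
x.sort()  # [9, 18, 30, 35, 68, 80, 94]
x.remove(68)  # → [9, 18, 30, 35, 80, 94]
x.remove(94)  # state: [9, 18, 30, 35, 80]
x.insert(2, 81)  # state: [9, 18, 81, 30, 35, 80]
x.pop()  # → 80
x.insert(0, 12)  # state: [12, 9, 18, 81, 30, 35]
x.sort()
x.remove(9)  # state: [12, 18, 30, 35, 81]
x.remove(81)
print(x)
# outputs [12, 18, 30, 35]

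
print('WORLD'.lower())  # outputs world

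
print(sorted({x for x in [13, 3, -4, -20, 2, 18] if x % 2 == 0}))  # [-20, -4, 2, 18]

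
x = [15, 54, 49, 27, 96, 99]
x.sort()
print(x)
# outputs [15, 27, 49, 54, 96, 99]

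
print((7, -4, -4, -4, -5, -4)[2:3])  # (-4,)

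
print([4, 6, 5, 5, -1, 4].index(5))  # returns 2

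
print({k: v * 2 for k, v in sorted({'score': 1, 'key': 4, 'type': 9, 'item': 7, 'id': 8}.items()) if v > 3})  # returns {'id': 16, 'item': 14, 'key': 8, 'type': 18}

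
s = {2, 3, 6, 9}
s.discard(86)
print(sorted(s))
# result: [2, 3, 6, 9]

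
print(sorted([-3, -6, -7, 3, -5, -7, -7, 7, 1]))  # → [-7, -7, -7, -6, -5, -3, 1, 3, 7]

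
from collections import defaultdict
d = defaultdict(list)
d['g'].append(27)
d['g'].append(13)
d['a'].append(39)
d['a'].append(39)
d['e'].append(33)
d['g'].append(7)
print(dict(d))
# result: {'g': [27, 13, 7], 'a': [39, 39], 'e': [33]}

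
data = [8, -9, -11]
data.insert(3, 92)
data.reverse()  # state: [92, -11, -9, 8]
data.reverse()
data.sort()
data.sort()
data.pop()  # 92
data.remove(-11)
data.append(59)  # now [-9, 8, 59]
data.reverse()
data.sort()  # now [-9, 8, 59]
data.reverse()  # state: [59, 8, -9]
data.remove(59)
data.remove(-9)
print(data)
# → [8]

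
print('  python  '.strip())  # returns python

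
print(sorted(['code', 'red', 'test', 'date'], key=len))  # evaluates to ['red', 'code', 'test', 'date']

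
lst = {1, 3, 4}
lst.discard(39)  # {1, 3, 4}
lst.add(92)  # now {1, 3, 4, 92}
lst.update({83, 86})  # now {1, 3, 4, 83, 86, 92}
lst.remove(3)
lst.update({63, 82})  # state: {1, 4, 63, 82, 83, 86, 92}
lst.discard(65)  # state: {1, 4, 63, 82, 83, 86, 92}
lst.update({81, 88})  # {1, 4, 63, 81, 82, 83, 86, 88, 92}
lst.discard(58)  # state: {1, 4, 63, 81, 82, 83, 86, 88, 92}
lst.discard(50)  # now {1, 4, 63, 81, 82, 83, 86, 88, 92}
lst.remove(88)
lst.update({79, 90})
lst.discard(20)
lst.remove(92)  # {1, 4, 63, 79, 81, 82, 83, 86, 90}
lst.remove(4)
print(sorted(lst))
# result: [1, 63, 79, 81, 82, 83, 86, 90]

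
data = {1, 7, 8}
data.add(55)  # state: {1, 7, 8, 55}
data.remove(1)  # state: {7, 8, 55}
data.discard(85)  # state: {7, 8, 55}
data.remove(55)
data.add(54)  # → {7, 8, 54}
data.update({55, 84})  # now {7, 8, 54, 55, 84}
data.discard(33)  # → {7, 8, 54, 55, 84}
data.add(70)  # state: {7, 8, 54, 55, 70, 84}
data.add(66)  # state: {7, 8, 54, 55, 66, 70, 84}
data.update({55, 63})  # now {7, 8, 54, 55, 63, 66, 70, 84}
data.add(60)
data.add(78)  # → {7, 8, 54, 55, 60, 63, 66, 70, 78, 84}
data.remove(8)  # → {7, 54, 55, 60, 63, 66, 70, 78, 84}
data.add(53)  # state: {7, 53, 54, 55, 60, 63, 66, 70, 78, 84}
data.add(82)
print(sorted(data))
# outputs [7, 53, 54, 55, 60, 63, 66, 70, 78, 82, 84]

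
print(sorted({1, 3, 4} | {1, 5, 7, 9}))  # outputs [1, 3, 4, 5, 7, 9]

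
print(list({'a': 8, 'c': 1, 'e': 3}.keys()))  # ['a', 'c', 'e']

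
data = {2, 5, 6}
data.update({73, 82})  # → {2, 5, 6, 73, 82}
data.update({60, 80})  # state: {2, 5, 6, 60, 73, 80, 82}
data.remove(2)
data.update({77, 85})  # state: {5, 6, 60, 73, 77, 80, 82, 85}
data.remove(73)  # {5, 6, 60, 77, 80, 82, 85}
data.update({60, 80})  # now {5, 6, 60, 77, 80, 82, 85}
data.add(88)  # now {5, 6, 60, 77, 80, 82, 85, 88}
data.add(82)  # {5, 6, 60, 77, 80, 82, 85, 88}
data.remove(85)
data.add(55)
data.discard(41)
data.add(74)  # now {5, 6, 55, 60, 74, 77, 80, 82, 88}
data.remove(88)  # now {5, 6, 55, 60, 74, 77, 80, 82}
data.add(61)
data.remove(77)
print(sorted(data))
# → [5, 6, 55, 60, 61, 74, 80, 82]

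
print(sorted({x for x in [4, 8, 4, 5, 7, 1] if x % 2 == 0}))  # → [4, 8]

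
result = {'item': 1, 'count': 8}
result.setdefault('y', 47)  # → 47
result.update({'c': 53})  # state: {'item': 1, 'count': 8, 'y': 47, 'c': 53}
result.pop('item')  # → 1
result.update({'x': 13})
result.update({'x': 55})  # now {'count': 8, 'y': 47, 'c': 53, 'x': 55}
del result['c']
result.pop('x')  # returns 55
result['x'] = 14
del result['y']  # {'count': 8, 'x': 14}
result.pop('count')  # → 8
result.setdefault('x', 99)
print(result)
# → {'x': 14}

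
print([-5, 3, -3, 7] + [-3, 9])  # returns [-5, 3, -3, 7, -3, 9]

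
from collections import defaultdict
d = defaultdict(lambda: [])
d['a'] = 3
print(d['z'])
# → []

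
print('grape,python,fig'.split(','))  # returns ['grape', 'python', 'fig']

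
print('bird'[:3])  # bir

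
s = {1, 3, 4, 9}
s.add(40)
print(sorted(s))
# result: [1, 3, 4, 9, 40]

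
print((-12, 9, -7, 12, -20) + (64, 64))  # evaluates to (-12, 9, -7, 12, -20, 64, 64)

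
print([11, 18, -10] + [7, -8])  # [11, 18, -10, 7, -8]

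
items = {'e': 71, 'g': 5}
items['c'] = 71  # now {'e': 71, 'g': 5, 'c': 71}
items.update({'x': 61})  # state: {'e': 71, 'g': 5, 'c': 71, 'x': 61}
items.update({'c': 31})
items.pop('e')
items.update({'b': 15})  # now {'g': 5, 'c': 31, 'x': 61, 'b': 15}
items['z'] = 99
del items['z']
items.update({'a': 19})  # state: {'g': 5, 'c': 31, 'x': 61, 'b': 15, 'a': 19}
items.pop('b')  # 15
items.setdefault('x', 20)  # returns 61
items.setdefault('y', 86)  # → 86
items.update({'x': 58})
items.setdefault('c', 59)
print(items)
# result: {'g': 5, 'c': 31, 'x': 58, 'a': 19, 'y': 86}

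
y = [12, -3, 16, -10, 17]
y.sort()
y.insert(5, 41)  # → [-10, -3, 12, 16, 17, 41]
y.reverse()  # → [41, 17, 16, 12, -3, -10]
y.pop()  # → -10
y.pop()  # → -3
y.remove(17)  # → [41, 16, 12]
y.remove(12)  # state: [41, 16]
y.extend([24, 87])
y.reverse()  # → [87, 24, 16, 41]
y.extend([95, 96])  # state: [87, 24, 16, 41, 95, 96]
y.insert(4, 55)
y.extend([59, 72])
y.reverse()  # [72, 59, 96, 95, 55, 41, 16, 24, 87]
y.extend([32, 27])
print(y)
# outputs [72, 59, 96, 95, 55, 41, 16, 24, 87, 32, 27]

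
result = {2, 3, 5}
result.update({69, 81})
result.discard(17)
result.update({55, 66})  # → {2, 3, 5, 55, 66, 69, 81}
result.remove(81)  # {2, 3, 5, 55, 66, 69}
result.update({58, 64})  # {2, 3, 5, 55, 58, 64, 66, 69}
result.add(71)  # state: {2, 3, 5, 55, 58, 64, 66, 69, 71}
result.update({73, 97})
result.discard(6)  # {2, 3, 5, 55, 58, 64, 66, 69, 71, 73, 97}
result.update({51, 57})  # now {2, 3, 5, 51, 55, 57, 58, 64, 66, 69, 71, 73, 97}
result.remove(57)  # {2, 3, 5, 51, 55, 58, 64, 66, 69, 71, 73, 97}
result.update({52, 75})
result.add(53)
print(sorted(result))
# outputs [2, 3, 5, 51, 52, 53, 55, 58, 64, 66, 69, 71, 73, 75, 97]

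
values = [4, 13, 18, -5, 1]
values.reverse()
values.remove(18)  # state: [1, -5, 13, 4]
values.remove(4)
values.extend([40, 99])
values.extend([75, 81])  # [1, -5, 13, 40, 99, 75, 81]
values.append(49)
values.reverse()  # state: [49, 81, 75, 99, 40, 13, -5, 1]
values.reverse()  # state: [1, -5, 13, 40, 99, 75, 81, 49]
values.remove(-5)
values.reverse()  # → [49, 81, 75, 99, 40, 13, 1]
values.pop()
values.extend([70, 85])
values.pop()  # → 85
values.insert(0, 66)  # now [66, 49, 81, 75, 99, 40, 13, 70]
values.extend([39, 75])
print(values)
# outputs [66, 49, 81, 75, 99, 40, 13, 70, 39, 75]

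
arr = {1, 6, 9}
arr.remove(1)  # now {6, 9}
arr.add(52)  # {6, 9, 52}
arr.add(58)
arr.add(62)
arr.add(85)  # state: {6, 9, 52, 58, 62, 85}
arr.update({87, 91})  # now {6, 9, 52, 58, 62, 85, 87, 91}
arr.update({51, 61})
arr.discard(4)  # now {6, 9, 51, 52, 58, 61, 62, 85, 87, 91}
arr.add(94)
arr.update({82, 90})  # {6, 9, 51, 52, 58, 61, 62, 82, 85, 87, 90, 91, 94}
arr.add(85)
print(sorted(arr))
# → [6, 9, 51, 52, 58, 61, 62, 82, 85, 87, 90, 91, 94]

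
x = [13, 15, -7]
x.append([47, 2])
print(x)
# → [13, 15, -7, [47, 2]]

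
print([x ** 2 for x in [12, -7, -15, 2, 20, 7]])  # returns [144, 49, 225, 4, 400, 49]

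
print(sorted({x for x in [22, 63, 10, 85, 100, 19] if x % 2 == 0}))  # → [10, 22, 100]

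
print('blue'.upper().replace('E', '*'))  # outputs BLU*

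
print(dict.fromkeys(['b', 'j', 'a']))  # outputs {'b': None, 'j': None, 'a': None}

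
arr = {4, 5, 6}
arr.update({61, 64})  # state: {4, 5, 6, 61, 64}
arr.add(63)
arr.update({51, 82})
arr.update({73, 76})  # {4, 5, 6, 51, 61, 63, 64, 73, 76, 82}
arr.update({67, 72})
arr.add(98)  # {4, 5, 6, 51, 61, 63, 64, 67, 72, 73, 76, 82, 98}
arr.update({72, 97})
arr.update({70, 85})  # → {4, 5, 6, 51, 61, 63, 64, 67, 70, 72, 73, 76, 82, 85, 97, 98}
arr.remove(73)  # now {4, 5, 6, 51, 61, 63, 64, 67, 70, 72, 76, 82, 85, 97, 98}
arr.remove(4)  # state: {5, 6, 51, 61, 63, 64, 67, 70, 72, 76, 82, 85, 97, 98}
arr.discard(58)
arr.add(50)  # {5, 6, 50, 51, 61, 63, 64, 67, 70, 72, 76, 82, 85, 97, 98}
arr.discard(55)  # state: {5, 6, 50, 51, 61, 63, 64, 67, 70, 72, 76, 82, 85, 97, 98}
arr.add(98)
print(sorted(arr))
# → [5, 6, 50, 51, 61, 63, 64, 67, 70, 72, 76, 82, 85, 97, 98]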